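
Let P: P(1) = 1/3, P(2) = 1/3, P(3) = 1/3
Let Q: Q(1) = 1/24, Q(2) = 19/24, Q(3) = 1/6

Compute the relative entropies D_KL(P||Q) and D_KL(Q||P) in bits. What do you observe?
D_KL(P||Q) = 0.9174 bits, D_KL(Q||P) = 0.6963 bits. The two directions give different values (D_KL(P||Q) exceeds D_KL(Q||P) by 0.2211 bits): KL divergence is asymmetric.

D_KL(P||Q) = Σ P(x) log₂(P(x)/Q(x))

Computing term by term:
  P(1)·log₂(P(1)/Q(1)) = (1/3)·log₂((1/3)/(1/24)) = 1.00000
  P(2)·log₂(P(2)/Q(2)) = (1/3)·log₂((1/3)/(19/24)) = -0.41598
  P(3)·log₂(P(3)/Q(3)) = (1/3)·log₂((1/3)/(1/6)) = 0.33333

D_KL(P||Q) = 1.00000 - 0.41598 + 0.33333 = 0.91735 ≈ 0.9174 bits

D_KL(Q||P) = Σ Q(x) log₂(Q(x)/P(x))

Computing term by term:
  Q(1)·log₂(Q(1)/P(1)) = (1/24)·log₂((1/24)/(1/3)) = -0.12500
  Q(2)·log₂(Q(2)/P(2)) = (19/24)·log₂((19/24)/(1/3)) = 0.98794
  Q(3)·log₂(Q(3)/P(3)) = (1/6)·log₂((1/6)/(1/3)) = -0.16667

D_KL(Q||P) = -0.12500 + 0.98794 - 0.16667 = 0.69627 ≈ 0.6963 bits

These are NOT equal (difference: 0.2211 bits). KL divergence is asymmetric: D_KL(P||Q) ≠ D_KL(Q||P) in general.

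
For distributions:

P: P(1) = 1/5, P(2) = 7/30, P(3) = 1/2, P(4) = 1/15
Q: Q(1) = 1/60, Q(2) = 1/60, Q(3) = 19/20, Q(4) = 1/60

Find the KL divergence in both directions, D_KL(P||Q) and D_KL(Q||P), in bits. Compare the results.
D_KL(P||Q) = 1.2757 bits, D_KL(Q||P) = 0.7232 bits. D_KL(P||Q) is larger than D_KL(Q||P) by 0.5525 bits; the two directions differ.

D_KL(P||Q) = Σ P(x) log₂(P(x)/Q(x))

Computing term by term:
  P(1)·log₂(P(1)/Q(1)) = (1/5)·log₂((1/5)/(1/60)) = 0.71699
  P(2)·log₂(P(2)/Q(2)) = (7/30)·log₂((7/30)/(1/60)) = 0.88838
  P(3)·log₂(P(3)/Q(3)) = (1/2)·log₂((1/2)/(19/20)) = -0.46300
  P(4)·log₂(P(4)/Q(4)) = (1/15)·log₂((1/15)/(1/60)) = 0.13333

D_KL(P||Q) = 0.71699 + 0.88838 - 0.46300 + 0.13333 = 1.27570 ≈ 1.2757 bits

D_KL(Q||P) = Σ Q(x) log₂(Q(x)/P(x))

Computing term by term:
  Q(1)·log₂(Q(1)/P(1)) = (1/60)·log₂((1/60)/(1/5)) = -0.05975
  Q(2)·log₂(Q(2)/P(2)) = (1/60)·log₂((1/60)/(7/30)) = -0.06346
  Q(3)·log₂(Q(3)/P(3)) = (19/20)·log₂((19/20)/(1/2)) = 0.87970
  Q(4)·log₂(Q(4)/P(4)) = (1/60)·log₂((1/60)/(1/15)) = -0.03333

D_KL(Q||P) = -0.05975 - 0.06346 + 0.87970 - 0.03333 = 0.72316 ≈ 0.7232 bits

These are NOT equal (difference: 0.5525 bits). KL divergence is asymmetric: D_KL(P||Q) ≠ D_KL(Q||P) in general.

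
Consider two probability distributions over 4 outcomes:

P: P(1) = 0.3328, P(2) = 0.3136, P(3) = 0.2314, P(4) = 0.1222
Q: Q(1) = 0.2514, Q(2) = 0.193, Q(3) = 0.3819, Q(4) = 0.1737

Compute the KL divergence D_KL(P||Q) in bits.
0.1250 bits

D_KL(P||Q) = Σ P(x) log₂(P(x)/Q(x))

Computing term by term:
  P(1)·log₂(P(1)/Q(1)) = 0.3328·log₂(0.3328/0.2514) = 0.13467
  P(2)·log₂(P(2)/Q(2)) = 0.3136·log₂(0.3136/0.193) = 0.21962
  P(3)·log₂(P(3)/Q(3)) = 0.2314·log₂(0.2314/0.3819) = -0.16726
  P(4)·log₂(P(4)/Q(4)) = 0.1222·log₂(0.1222/0.1737) = -0.06200

D_KL(P||Q) = 0.13467 + 0.21962 - 0.16726 - 0.06200 = 0.12503 ≈ 0.1250 bits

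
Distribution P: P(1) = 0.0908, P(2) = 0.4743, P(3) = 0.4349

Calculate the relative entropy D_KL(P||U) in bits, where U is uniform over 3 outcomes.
0.2379 bits

U(i) = 1/3 for all i

D_KL(P||U) = Σ P(x) log₂(P(x) / (1/3))
           = Σ P(x) log₂(P(x)) + log₂(3)
           = log₂(3) - H(P)

H(P) = -Σ P(x) log₂(P(x)):
  -P(1)·log₂(P(1)) = -(0.0908)·log₂(0.0908) = 0.31427
  -P(2)·log₂(P(2)) = -(0.4743)·log₂(0.4743) = 0.51041
  -P(3)·log₂(P(3)) = -(0.4349)·log₂(0.4349) = 0.52242
H(P) = 0.31427 + 0.51041 + 0.52242 = 1.34710 bits

log₂(3) = 1.58496 bits

D_KL(P||U) = 1.58496 - 1.34710 = 0.23786 ≈ 0.2379 bits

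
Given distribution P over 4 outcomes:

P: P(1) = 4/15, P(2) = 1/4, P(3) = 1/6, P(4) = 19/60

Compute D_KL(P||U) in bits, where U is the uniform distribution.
0.0353 bits

U(i) = 1/4 for all i

D_KL(P||U) = Σ P(x) log₂(P(x) / (1/4))
           = Σ P(x) log₂(P(x)) + log₂(4)
           = log₂(4) - H(P)

H(P) = -Σ P(x) log₂(P(x)):
  -P(1)·log₂(P(1)) = -(4/15)·log₂(4/15) = 0.50850
  -P(2)·log₂(P(2)) = -(1/4)·log₂(1/4) = 0.50000
  -P(3)·log₂(P(3)) = -(1/6)·log₂(1/6) = 0.43083
  -P(4)·log₂(P(4)) = -(19/60)·log₂(19/60) = 0.52534
H(P) = 0.50850 + 0.50000 + 0.43083 + 0.52534 = 1.96467 bits

log₂(4) = 2.00000 bits

D_KL(P||U) = 2.00000 - 1.96467 = 0.03533 ≈ 0.0353 bits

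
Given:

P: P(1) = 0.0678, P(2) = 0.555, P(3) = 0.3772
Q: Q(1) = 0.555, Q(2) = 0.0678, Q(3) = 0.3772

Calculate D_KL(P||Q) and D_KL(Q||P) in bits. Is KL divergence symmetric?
D_KL(P||Q) = 1.4777 bits, D_KL(Q||P) = 1.4777 bits. The two values coincide for this particular pair, but no — KL divergence is not symmetric in general.

D_KL(P||Q) = Σ P(x) log₂(P(x)/Q(x))

Computing term by term:
  P(1)·log₂(P(1)/Q(1)) = 0.0678·log₂(0.0678/0.555) = -0.20565
  P(2)·log₂(P(2)/Q(2)) = 0.555·log₂(0.555/0.0678) = 1.68339
  P(3)·log₂(P(3)/Q(3)) = 0.3772·log₂(0.3772/0.3772) = 0.00000

D_KL(P||Q) = -0.20565 + 1.68339 + 0.00000 = 1.47774 ≈ 1.4777 bits

D_KL(Q||P) = Σ Q(x) log₂(Q(x)/P(x))

Computing term by term:
  Q(1)·log₂(Q(1)/P(1)) = 0.555·log₂(0.555/0.0678) = 1.68339
  Q(2)·log₂(Q(2)/P(2)) = 0.0678·log₂(0.0678/0.555) = -0.20565
  Q(3)·log₂(Q(3)/P(3)) = 0.3772·log₂(0.3772/0.3772) = 0.00000

D_KL(Q||P) = 1.68339 - 0.20565 + 0.00000 = 1.47774 ≈ 1.4777 bits

These ARE equal here. Q is P with outcomes relabeled (Q(1) = P(2), Q(2) = P(1)) by a relabeling that is its own inverse, so the two sums contain exactly the same terms in a different order. This is a special case — KL divergence is not symmetric in general: D_KL(P||Q) ≠ D_KL(Q||P) for most P, Q.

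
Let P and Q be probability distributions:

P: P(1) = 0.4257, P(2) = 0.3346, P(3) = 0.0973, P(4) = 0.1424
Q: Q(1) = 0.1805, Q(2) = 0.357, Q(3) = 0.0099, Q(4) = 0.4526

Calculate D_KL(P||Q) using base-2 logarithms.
0.5789 bits

D_KL(P||Q) = Σ P(x) log₂(P(x)/Q(x))

Computing term by term:
  P(1)·log₂(P(1)/Q(1)) = 0.4257·log₂(0.4257/0.1805) = 0.52695
  P(2)·log₂(P(2)/Q(2)) = 0.3346·log₂(0.3346/0.357) = -0.03128
  P(3)·log₂(P(3)/Q(3)) = 0.0973·log₂(0.0973/0.0099) = 0.32079
  P(4)·log₂(P(4)/Q(4)) = 0.1424·log₂(0.1424/0.4526) = -0.23756

D_KL(P||Q) = 0.52695 - 0.03128 + 0.32079 - 0.23756 = 0.57890 ≈ 0.5789 bits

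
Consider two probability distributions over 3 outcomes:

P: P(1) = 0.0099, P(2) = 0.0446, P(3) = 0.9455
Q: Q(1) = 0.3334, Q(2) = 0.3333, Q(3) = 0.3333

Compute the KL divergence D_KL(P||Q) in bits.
1.2426 bits

D_KL(P||Q) = Σ P(x) log₂(P(x)/Q(x))

Computing term by term:
  P(1)·log₂(P(1)/Q(1)) = 0.0099·log₂(0.0099/0.3334) = -0.05023
  P(2)·log₂(P(2)/Q(2)) = 0.0446·log₂(0.0446/0.3333) = -0.12942
  P(3)·log₂(P(3)/Q(3)) = 0.9455·log₂(0.9455/0.3333) = 1.42227

D_KL(P||Q) = -0.05023 - 0.12942 + 1.42227 = 1.24262 ≈ 1.2426 bits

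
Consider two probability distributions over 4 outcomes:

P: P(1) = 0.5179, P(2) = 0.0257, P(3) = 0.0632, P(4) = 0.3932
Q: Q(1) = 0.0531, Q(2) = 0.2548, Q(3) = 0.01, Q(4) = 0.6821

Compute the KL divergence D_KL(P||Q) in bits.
1.4723 bits

D_KL(P||Q) = Σ P(x) log₂(P(x)/Q(x))

Computing term by term:
  P(1)·log₂(P(1)/Q(1)) = 0.5179·log₂(0.5179/0.0531) = 1.70176
  P(2)·log₂(P(2)/Q(2)) = 0.0257·log₂(0.0257/0.2548) = -0.08505
  P(3)·log₂(P(3)/Q(3)) = 0.0632·log₂(0.0632/0.01) = 0.16811
  P(4)·log₂(P(4)/Q(4)) = 0.3932·log₂(0.3932/0.6821) = -0.31248

D_KL(P||Q) = 1.70176 - 0.08505 + 0.16811 - 0.31248 = 1.47234 ≈ 1.4723 bits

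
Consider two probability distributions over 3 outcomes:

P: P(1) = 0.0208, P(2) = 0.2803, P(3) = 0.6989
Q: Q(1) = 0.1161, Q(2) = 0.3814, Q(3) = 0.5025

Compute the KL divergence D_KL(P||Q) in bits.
0.1565 bits

D_KL(P||Q) = Σ P(x) log₂(P(x)/Q(x))

Computing term by term:
  P(1)·log₂(P(1)/Q(1)) = 0.0208·log₂(0.0208/0.1161) = -0.05160
  P(2)·log₂(P(2)/Q(2)) = 0.2803·log₂(0.2803/0.3814) = -0.12455
  P(3)·log₂(P(3)/Q(3)) = 0.6989·log₂(0.6989/0.5025) = 0.33265

D_KL(P||Q) = -0.05160 - 0.12455 + 0.33265 = 0.15650 ≈ 0.1565 bits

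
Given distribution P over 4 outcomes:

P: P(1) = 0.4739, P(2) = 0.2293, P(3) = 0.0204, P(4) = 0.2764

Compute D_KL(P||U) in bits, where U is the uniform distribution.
0.3749 bits

U(i) = 1/4 for all i

D_KL(P||U) = Σ P(x) log₂(P(x) / (1/4))
           = Σ P(x) log₂(P(x)) + log₂(4)
           = log₂(4) - H(P)

H(P) = -Σ P(x) log₂(P(x)):
  -P(1)·log₂(P(1)) = -(0.4739)·log₂(0.4739) = 0.51055
  -P(2)·log₂(P(2)) = -(0.2293)·log₂(0.2293) = 0.48719
  -P(3)·log₂(P(3)) = -(0.0204)·log₂(0.0204) = 0.11455
  -P(4)·log₂(P(4)) = -(0.2764)·log₂(0.2764) = 0.51277
H(P) = 0.51055 + 0.48719 + 0.11455 + 0.51277 = 1.62506 bits

log₂(4) = 2.00000 bits

D_KL(P||U) = 2.00000 - 1.62506 = 0.37494 ≈ 0.3749 bits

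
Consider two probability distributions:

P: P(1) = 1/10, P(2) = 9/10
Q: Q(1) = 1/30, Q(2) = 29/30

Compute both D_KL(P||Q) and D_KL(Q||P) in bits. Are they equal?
D_KL(P||Q) = 0.0657 bits, D_KL(Q||P) = 0.0468 bits. No, they are not equal.

D_KL(P||Q) = Σ P(x) log₂(P(x)/Q(x))

Computing term by term:
  P(1)·log₂(P(1)/Q(1)) = (1/10)·log₂((1/10)/(1/30)) = 0.15850
  P(2)·log₂(P(2)/Q(2)) = (9/10)·log₂((9/10)/(29/30)) = -0.09278

D_KL(P||Q) = 0.15850 - 0.09278 = 0.06572 ≈ 0.0657 bits

D_KL(Q||P) = Σ Q(x) log₂(Q(x)/P(x))

Computing term by term:
  Q(1)·log₂(Q(1)/P(1)) = (1/30)·log₂((1/30)/(1/10)) = -0.05283
  Q(2)·log₂(Q(2)/P(2)) = (29/30)·log₂((29/30)/(9/10)) = 0.09966

D_KL(Q||P) = -0.05283 + 0.09966 = 0.04683 ≈ 0.0468 bits

These are NOT equal (difference: 0.0189 bits). KL divergence is asymmetric: D_KL(P||Q) ≠ D_KL(Q||P) in general.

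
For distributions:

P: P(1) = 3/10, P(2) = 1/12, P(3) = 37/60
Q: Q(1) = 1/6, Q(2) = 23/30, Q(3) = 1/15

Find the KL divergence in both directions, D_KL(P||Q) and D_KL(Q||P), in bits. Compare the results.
D_KL(P||Q) = 1.9668 bits, D_KL(Q||P) = 2.0993 bits. D_KL(Q||P) is larger than D_KL(P||Q) by 0.1325 bits; the two directions differ.

D_KL(P||Q) = Σ P(x) log₂(P(x)/Q(x))

Computing term by term:
  P(1)·log₂(P(1)/Q(1)) = (3/10)·log₂((3/10)/(1/6)) = 0.25440
  P(2)·log₂(P(2)/Q(2)) = (1/12)·log₂((1/12)/(23/30)) = -0.26680
  P(3)·log₂(P(3)/Q(3)) = (37/60)·log₂((37/60)/(1/15)) = 1.97916

D_KL(P||Q) = 0.25440 - 0.26680 + 1.97916 = 1.96676 ≈ 1.9668 bits

D_KL(Q||P) = Σ Q(x) log₂(Q(x)/P(x))

Computing term by term:
  Q(1)·log₂(Q(1)/P(1)) = (1/6)·log₂((1/6)/(3/10)) = -0.14133
  Q(2)·log₂(Q(2)/P(2)) = (23/30)·log₂((23/30)/(1/12)) = 2.45459
  Q(3)·log₂(Q(3)/P(3)) = (1/15)·log₂((1/15)/(37/60)) = -0.21396

D_KL(Q||P) = -0.14133 + 2.45459 - 0.21396 = 2.09930 ≈ 2.0993 bits

These are NOT equal (difference: 0.1325 bits). KL divergence is asymmetric: D_KL(P||Q) ≠ D_KL(Q||P) in general.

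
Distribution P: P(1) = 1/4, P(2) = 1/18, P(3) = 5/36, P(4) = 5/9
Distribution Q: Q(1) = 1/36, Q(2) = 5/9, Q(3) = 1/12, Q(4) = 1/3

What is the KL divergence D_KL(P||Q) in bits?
1.1197 bits

D_KL(P||Q) = Σ P(x) log₂(P(x)/Q(x))

Computing term by term:
  P(1)·log₂(P(1)/Q(1)) = (1/4)·log₂((1/4)/(1/36)) = 0.79248
  P(2)·log₂(P(2)/Q(2)) = (1/18)·log₂((1/18)/(5/9)) = -0.18455
  P(3)·log₂(P(3)/Q(3)) = (5/36)·log₂((5/36)/(1/12)) = 0.10236
  P(4)·log₂(P(4)/Q(4)) = (5/9)·log₂((5/9)/(1/3)) = 0.40943

D_KL(P||Q) = 0.79248 - 0.18455 + 0.10236 + 0.40943 = 1.11972 ≈ 1.1197 bits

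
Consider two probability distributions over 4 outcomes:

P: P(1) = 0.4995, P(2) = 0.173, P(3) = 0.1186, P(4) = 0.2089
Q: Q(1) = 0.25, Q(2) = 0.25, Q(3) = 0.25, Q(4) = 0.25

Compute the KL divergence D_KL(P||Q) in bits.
0.2252 bits

D_KL(P||Q) = Σ P(x) log₂(P(x)/Q(x))

Computing term by term:
  P(1)·log₂(P(1)/Q(1)) = 0.4995·log₂(0.4995/0.25) = 0.49878
  P(2)·log₂(P(2)/Q(2)) = 0.173·log₂(0.173/0.25) = -0.09189
  P(3)·log₂(P(3)/Q(3)) = 0.1186·log₂(0.1186/0.25) = -0.12759
  P(4)·log₂(P(4)/Q(4)) = 0.2089·log₂(0.2089/0.25) = -0.05413

D_KL(P||Q) = 0.49878 - 0.09189 - 0.12759 - 0.05413 = 0.22517 ≈ 0.2252 bits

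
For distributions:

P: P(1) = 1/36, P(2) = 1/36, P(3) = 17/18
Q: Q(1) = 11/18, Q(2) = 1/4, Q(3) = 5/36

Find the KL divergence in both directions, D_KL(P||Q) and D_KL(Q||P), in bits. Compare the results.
D_KL(P||Q) = 2.4000 bits, D_KL(Q||P) = 3.1336 bits. D_KL(Q||P) is larger than D_KL(P||Q) by 0.7336 bits; the two directions differ.

D_KL(P||Q) = Σ P(x) log₂(P(x)/Q(x))

Computing term by term:
  P(1)·log₂(P(1)/Q(1)) = (1/36)·log₂((1/36)/(11/18)) = -0.12387
  P(2)·log₂(P(2)/Q(2)) = (1/36)·log₂((1/36)/(1/4)) = -0.08805
  P(3)·log₂(P(3)/Q(3)) = (17/18)·log₂((17/18)/(5/36)) = 2.61189

D_KL(P||Q) = -0.12387 - 0.08805 + 2.61189 = 2.39997 ≈ 2.4000 bits

D_KL(Q||P) = Σ Q(x) log₂(Q(x)/P(x))

Computing term by term:
  Q(1)·log₂(Q(1)/P(1)) = (11/18)·log₂((11/18)/(1/36)) = 2.72521
  Q(2)·log₂(Q(2)/P(2)) = (1/4)·log₂((1/4)/(1/36)) = 0.79248
  Q(3)·log₂(Q(3)/P(3)) = (5/36)·log₂((5/36)/(17/18)) = -0.38410

D_KL(Q||P) = 2.72521 + 0.79248 - 0.38410 = 3.13359 ≈ 3.1336 bits

These are NOT equal (difference: 0.7336 bits). KL divergence is asymmetric: D_KL(P||Q) ≠ D_KL(Q||P) in general.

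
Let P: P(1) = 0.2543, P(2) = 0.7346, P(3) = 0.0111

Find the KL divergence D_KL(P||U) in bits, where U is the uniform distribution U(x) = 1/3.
0.6837 bits

U(i) = 1/3 for all i

D_KL(P||U) = Σ P(x) log₂(P(x) / (1/3))
           = Σ P(x) log₂(P(x)) + log₂(3)
           = log₂(3) - H(P)

H(P) = -Σ P(x) log₂(P(x)):
  -P(1)·log₂(P(1)) = -(0.2543)·log₂(0.2543) = 0.50234
  -P(2)·log₂(P(2)) = -(0.7346)·log₂(0.7346) = 0.32687
  -P(3)·log₂(P(3)) = -(0.0111)·log₂(0.0111) = 0.07208
H(P) = 0.50234 + 0.32687 + 0.07208 = 0.90129 bits

log₂(3) = 1.58496 bits

D_KL(P||U) = 1.58496 - 0.90129 = 0.68367 ≈ 0.6837 bits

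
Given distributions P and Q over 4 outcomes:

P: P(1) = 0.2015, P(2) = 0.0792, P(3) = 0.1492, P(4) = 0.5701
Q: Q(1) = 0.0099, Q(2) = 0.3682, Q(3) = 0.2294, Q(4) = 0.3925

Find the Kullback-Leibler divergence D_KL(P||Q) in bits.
0.9148 bits

D_KL(P||Q) = Σ P(x) log₂(P(x)/Q(x))

Computing term by term:
  P(1)·log₂(P(1)/Q(1)) = 0.2015·log₂(0.2015/0.0099) = 0.87596
  P(2)·log₂(P(2)/Q(2)) = 0.0792·log₂(0.0792/0.3682) = -0.17558
  P(3)·log₂(P(3)/Q(3)) = 0.1492·log₂(0.1492/0.2294) = -0.09260
  P(4)·log₂(P(4)/Q(4)) = 0.5701·log₂(0.5701/0.3925) = 0.30701

D_KL(P||Q) = 0.87596 - 0.17558 - 0.09260 + 0.30701 = 0.91479 ≈ 0.9148 bits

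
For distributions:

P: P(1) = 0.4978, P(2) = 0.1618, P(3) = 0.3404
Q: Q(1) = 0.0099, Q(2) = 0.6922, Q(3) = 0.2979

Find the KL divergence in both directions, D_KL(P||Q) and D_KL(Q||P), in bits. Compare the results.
D_KL(P||Q) = 2.5398 bits, D_KL(Q||P) = 1.3383 bits. D_KL(P||Q) is larger than D_KL(Q||P) by 1.2015 bits; the two directions differ.

D_KL(P||Q) = Σ P(x) log₂(P(x)/Q(x))

Computing term by term:
  P(1)·log₂(P(1)/Q(1)) = 0.4978·log₂(0.4978/0.0099) = 2.81356
  P(2)·log₂(P(2)/Q(2)) = 0.1618·log₂(0.1618/0.6922) = -0.33929
  P(3)·log₂(P(3)/Q(3)) = 0.3404·log₂(0.3404/0.2979) = 0.06549

D_KL(P||Q) = 2.81356 - 0.33929 + 0.06549 = 2.53976 ≈ 2.5398 bits

D_KL(Q||P) = Σ Q(x) log₂(Q(x)/P(x))

Computing term by term:
  Q(1)·log₂(Q(1)/P(1)) = 0.0099·log₂(0.0099/0.4978) = -0.05595
  Q(2)·log₂(Q(2)/P(2)) = 0.6922·log₂(0.6922/0.1618) = 1.45153
  Q(3)·log₂(Q(3)/P(3)) = 0.2979·log₂(0.2979/0.3404) = -0.05732

D_KL(Q||P) = -0.05595 + 1.45153 - 0.05732 = 1.33826 ≈ 1.3383 bits

These are NOT equal (difference: 1.2015 bits). KL divergence is asymmetric: D_KL(P||Q) ≠ D_KL(Q||P) in general.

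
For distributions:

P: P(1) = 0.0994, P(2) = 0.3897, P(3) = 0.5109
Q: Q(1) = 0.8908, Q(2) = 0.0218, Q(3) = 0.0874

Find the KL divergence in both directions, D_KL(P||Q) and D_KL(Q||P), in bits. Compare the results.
D_KL(P||Q) = 2.6081 bits, D_KL(Q||P) = 2.5050 bits. D_KL(P||Q) is larger than D_KL(Q||P) by 0.1031 bits; the two directions differ.

D_KL(P||Q) = Σ P(x) log₂(P(x)/Q(x))

Computing term by term:
  P(1)·log₂(P(1)/Q(1)) = 0.0994·log₂(0.0994/0.8908) = -0.31448
  P(2)·log₂(P(2)/Q(2)) = 0.3897·log₂(0.3897/0.0218) = 1.62114
  P(3)·log₂(P(3)/Q(3)) = 0.5109·log₂(0.5109/0.0874) = 1.30143

D_KL(P||Q) = -0.31448 + 1.62114 + 1.30143 = 2.60809 ≈ 2.6081 bits

D_KL(Q||P) = Σ Q(x) log₂(Q(x)/P(x))

Computing term by term:
  Q(1)·log₂(Q(1)/P(1)) = 0.8908·log₂(0.8908/0.0994) = 2.81830
  Q(2)·log₂(Q(2)/P(2)) = 0.0218·log₂(0.0218/0.3897) = -0.09069
  Q(3)·log₂(Q(3)/P(3)) = 0.0874·log₂(0.0874/0.5109) = -0.22264

D_KL(Q||P) = 2.81830 - 0.09069 - 0.22264 = 2.50497 ≈ 2.5050 bits

These are NOT equal (difference: 0.1031 bits). KL divergence is asymmetric: D_KL(P||Q) ≠ D_KL(Q||P) in general.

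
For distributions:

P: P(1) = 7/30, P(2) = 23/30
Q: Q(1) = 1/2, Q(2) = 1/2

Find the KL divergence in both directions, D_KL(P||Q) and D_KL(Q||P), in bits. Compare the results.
D_KL(P||Q) = 0.2162 bits, D_KL(Q||P) = 0.2414 bits. D_KL(Q||P) is larger than D_KL(P||Q) by 0.0252 bits; the two directions differ.

D_KL(P||Q) = Σ P(x) log₂(P(x)/Q(x))

Computing term by term:
  P(1)·log₂(P(1)/Q(1)) = (7/30)·log₂((7/30)/(1/2)) = -0.25656
  P(2)·log₂(P(2)/Q(2)) = (23/30)·log₂((23/30)/(1/2)) = 0.47278

D_KL(P||Q) = -0.25656 + 0.47278 = 0.21622 ≈ 0.2162 bits

D_KL(Q||P) = Σ Q(x) log₂(Q(x)/P(x))

Computing term by term:
  Q(1)·log₂(Q(1)/P(1)) = (1/2)·log₂((1/2)/(7/30)) = 0.54977
  Q(2)·log₂(Q(2)/P(2)) = (1/2)·log₂((1/2)/(23/30)) = -0.30834

D_KL(Q||P) = 0.54977 - 0.30834 = 0.24143 ≈ 0.2414 bits

These are NOT equal (difference: 0.0252 bits). KL divergence is asymmetric: D_KL(P||Q) ≠ D_KL(Q||P) in general.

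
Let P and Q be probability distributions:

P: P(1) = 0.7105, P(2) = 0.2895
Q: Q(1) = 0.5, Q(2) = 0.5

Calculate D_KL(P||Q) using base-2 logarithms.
0.1319 bits

D_KL(P||Q) = Σ P(x) log₂(P(x)/Q(x))

Computing term by term:
  P(1)·log₂(P(1)/Q(1)) = 0.7105·log₂(0.7105/0.5) = 0.36016
  P(2)·log₂(P(2)/Q(2)) = 0.2895·log₂(0.2895/0.5) = -0.22823

D_KL(P||Q) = 0.36016 - 0.22823 = 0.13193 ≈ 0.1319 bits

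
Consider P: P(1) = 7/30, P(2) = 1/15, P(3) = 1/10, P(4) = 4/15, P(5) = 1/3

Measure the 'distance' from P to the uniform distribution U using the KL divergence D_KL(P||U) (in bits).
0.2026 bits

U(i) = 1/5 for all i

D_KL(P||U) = Σ P(x) log₂(P(x) / (1/5))
           = Σ P(x) log₂(P(x)) + log₂(5)
           = log₂(5) - H(P)

H(P) = -Σ P(x) log₂(P(x)):
  -P(1)·log₂(P(1)) = -(7/30)·log₂(7/30) = 0.48989
  -P(2)·log₂(P(2)) = -(1/15)·log₂(1/15) = 0.26046
  -P(3)·log₂(P(3)) = -(1/10)·log₂(1/10) = 0.33219
  -P(4)·log₂(P(4)) = -(4/15)·log₂(4/15) = 0.50850
  -P(5)·log₂(P(5)) = -(1/3)·log₂(1/3) = 0.52832
H(P) = 0.48989 + 0.26046 + 0.33219 + 0.50850 + 0.52832 = 2.11936 bits

log₂(5) = 2.32193 bits

D_KL(P||U) = 2.32193 - 2.11936 = 0.20257 ≈ 0.2026 bits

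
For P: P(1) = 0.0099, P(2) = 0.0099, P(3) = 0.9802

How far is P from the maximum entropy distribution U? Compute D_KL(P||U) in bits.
1.4248 bits

U(i) = 1/3 for all i

D_KL(P||U) = Σ P(x) log₂(P(x) / (1/3))
           = Σ P(x) log₂(P(x)) + log₂(3)
           = log₂(3) - H(P)

H(P) = -Σ P(x) log₂(P(x)):
  -P(1)·log₂(P(1)) = -(0.0099)·log₂(0.0099) = 0.06592
  -P(2)·log₂(P(2)) = -(0.0099)·log₂(0.0099) = 0.06592
  -P(3)·log₂(P(3)) = -(0.9802)·log₂(0.9802) = 0.02828
H(P) = 0.06592 + 0.06592 + 0.02828 = 0.16012 bits

log₂(3) = 1.58496 bits

D_KL(P||U) = 1.58496 - 0.16012 = 1.42484 ≈ 1.4248 bits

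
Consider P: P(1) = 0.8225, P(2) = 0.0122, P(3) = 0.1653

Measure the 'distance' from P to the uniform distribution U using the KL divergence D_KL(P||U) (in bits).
0.8463 bits

U(i) = 1/3 for all i

D_KL(P||U) = Σ P(x) log₂(P(x) / (1/3))
           = Σ P(x) log₂(P(x)) + log₂(3)
           = log₂(3) - H(P)

H(P) = -Σ P(x) log₂(P(x)):
  -P(1)·log₂(P(1)) = -(0.8225)·log₂(0.8225) = 0.23187
  -P(2)·log₂(P(2)) = -(0.0122)·log₂(0.0122) = 0.07756
  -P(3)·log₂(P(3)) = -(0.1653)·log₂(0.1653) = 0.42926
H(P) = 0.23187 + 0.07756 + 0.42926 = 0.73869 bits

log₂(3) = 1.58496 bits

D_KL(P||U) = 1.58496 - 0.73869 = 0.84627 ≈ 0.8463 bits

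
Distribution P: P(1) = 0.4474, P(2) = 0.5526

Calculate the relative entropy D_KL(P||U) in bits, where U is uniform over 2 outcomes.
0.0080 bits

U(i) = 1/2 for all i

D_KL(P||U) = Σ P(x) log₂(P(x) / (1/2))
           = Σ P(x) log₂(P(x)) + log₂(2)
           = log₂(2) - H(P)

H(P) = -Σ P(x) log₂(P(x)):
  -P(1)·log₂(P(1)) = -(0.4474)·log₂(0.4474) = 0.51915
  -P(2)·log₂(P(2)) = -(0.5526)·log₂(0.5526) = 0.47286
H(P) = 0.51915 + 0.47286 = 0.99201 bits

log₂(2) = 1.00000 bits

D_KL(P||U) = 1.00000 - 0.99201 = 0.00799 ≈ 0.0080 bits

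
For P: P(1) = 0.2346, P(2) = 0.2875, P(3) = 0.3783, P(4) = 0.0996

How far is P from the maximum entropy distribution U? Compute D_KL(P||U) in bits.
0.1303 bits

U(i) = 1/4 for all i

D_KL(P||U) = Σ P(x) log₂(P(x) / (1/4))
           = Σ P(x) log₂(P(x)) + log₂(4)
           = log₂(4) - H(P)

H(P) = -Σ P(x) log₂(P(x)):
  -P(1)·log₂(P(1)) = -(0.2346)·log₂(0.2346) = 0.49072
  -P(2)·log₂(P(2)) = -(0.2875)·log₂(0.2875) = 0.51703
  -P(3)·log₂(P(3)) = -(0.3783)·log₂(0.3783) = 0.53053
  -P(4)·log₂(P(4)) = -(0.0996)·log₂(0.0996) = 0.33144
H(P) = 0.49072 + 0.51703 + 0.53053 + 0.33144 = 1.86972 bits

log₂(4) = 2.00000 bits

D_KL(P||U) = 2.00000 - 1.86972 = 0.13028 ≈ 0.1303 bits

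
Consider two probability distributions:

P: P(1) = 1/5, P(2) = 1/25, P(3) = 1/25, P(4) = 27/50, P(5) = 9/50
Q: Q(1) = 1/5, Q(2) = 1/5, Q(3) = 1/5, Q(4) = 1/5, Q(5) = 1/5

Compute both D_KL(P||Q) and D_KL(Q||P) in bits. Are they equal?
D_KL(P||Q) = 0.5607 bits, D_KL(Q||P) = 0.6726 bits. No, they are not equal.

D_KL(P||Q) = Σ P(x) log₂(P(x)/Q(x))

Computing term by term:
  P(1)·log₂(P(1)/Q(1)) = (1/5)·log₂((1/5)/(1/5)) = 0.00000
  P(2)·log₂(P(2)/Q(2)) = (1/25)·log₂((1/25)/(1/5)) = -0.09288
  P(3)·log₂(P(3)/Q(3)) = (1/25)·log₂((1/25)/(1/5)) = -0.09288
  P(4)·log₂(P(4)/Q(4)) = (27/50)·log₂((27/50)/(1/5)) = 0.77380
  P(5)·log₂(P(5)/Q(5)) = (9/50)·log₂((9/50)/(1/5)) = -0.02736

D_KL(P||Q) = 0.00000 - 0.09288 - 0.09288 + 0.77380 - 0.02736 = 0.56068 ≈ 0.5607 bits

D_KL(Q||P) = Σ Q(x) log₂(Q(x)/P(x))

Computing term by term:
  Q(1)·log₂(Q(1)/P(1)) = (1/5)·log₂((1/5)/(1/5)) = 0.00000
  Q(2)·log₂(Q(2)/P(2)) = (1/5)·log₂((1/5)/(1/25)) = 0.46439
  Q(3)·log₂(Q(3)/P(3)) = (1/5)·log₂((1/5)/(1/25)) = 0.46439
  Q(4)·log₂(Q(4)/P(4)) = (1/5)·log₂((1/5)/(27/50)) = -0.28659
  Q(5)·log₂(Q(5)/P(5)) = (1/5)·log₂((1/5)/(9/50)) = 0.03040

D_KL(Q||P) = 0.00000 + 0.46439 + 0.46439 - 0.28659 + 0.03040 = 0.67259 ≈ 0.6726 bits

These are NOT equal (difference: 0.1119 bits). KL divergence is asymmetric: D_KL(P||Q) ≠ D_KL(Q||P) in general.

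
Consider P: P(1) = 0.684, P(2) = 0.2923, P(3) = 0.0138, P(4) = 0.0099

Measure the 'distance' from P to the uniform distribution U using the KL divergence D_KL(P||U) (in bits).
0.9553 bits

U(i) = 1/4 for all i

D_KL(P||U) = Σ P(x) log₂(P(x) / (1/4))
           = Σ P(x) log₂(P(x)) + log₂(4)
           = log₂(4) - H(P)

H(P) = -Σ P(x) log₂(P(x)):
  -P(1)·log₂(P(1)) = -(0.684)·log₂(0.684) = 0.37479
  -P(2)·log₂(P(2)) = -(0.2923)·log₂(0.2923) = 0.51868
  -P(3)·log₂(P(3)) = -(0.0138)·log₂(0.0138) = 0.08527
  -P(4)·log₂(P(4)) = -(0.0099)·log₂(0.0099) = 0.06592
H(P) = 0.37479 + 0.51868 + 0.08527 + 0.06592 = 1.04466 bits

log₂(4) = 2.00000 bits

D_KL(P||U) = 2.00000 - 1.04466 = 0.95534 ≈ 0.9553 bits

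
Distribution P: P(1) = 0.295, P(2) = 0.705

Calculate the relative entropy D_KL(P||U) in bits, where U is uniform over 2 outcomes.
0.1249 bits

U(i) = 1/2 for all i

D_KL(P||U) = Σ P(x) log₂(P(x) / (1/2))
           = Σ P(x) log₂(P(x)) + log₂(2)
           = log₂(2) - H(P)

H(P) = -Σ P(x) log₂(P(x)):
  -P(1)·log₂(P(1)) = -(0.295)·log₂(0.295) = 0.51956
  -P(2)·log₂(P(2)) = -(0.705)·log₂(0.705) = 0.35553
H(P) = 0.51956 + 0.35553 = 0.87509 bits

log₂(2) = 1.00000 bits

D_KL(P||U) = 1.00000 - 0.87509 = 0.12491 ≈ 0.1249 bits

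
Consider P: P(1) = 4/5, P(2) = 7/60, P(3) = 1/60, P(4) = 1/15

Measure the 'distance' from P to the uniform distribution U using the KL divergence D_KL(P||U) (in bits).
1.0219 bits

U(i) = 1/4 for all i

D_KL(P||U) = Σ P(x) log₂(P(x) / (1/4))
           = Σ P(x) log₂(P(x)) + log₂(4)
           = log₂(4) - H(P)

H(P) = -Σ P(x) log₂(P(x)):
  -P(1)·log₂(P(1)) = -(4/5)·log₂(4/5) = 0.25754
  -P(2)·log₂(P(2)) = -(7/60)·log₂(7/60) = 0.36161
  -P(3)·log₂(P(3)) = -(1/60)·log₂(1/60) = 0.09845
  -P(4)·log₂(P(4)) = -(1/15)·log₂(1/15) = 0.26046
H(P) = 0.25754 + 0.36161 + 0.09845 + 0.26046 = 0.97806 bits

log₂(4) = 2.00000 bits

D_KL(P||U) = 2.00000 - 0.97806 = 1.02194 ≈ 1.0219 bits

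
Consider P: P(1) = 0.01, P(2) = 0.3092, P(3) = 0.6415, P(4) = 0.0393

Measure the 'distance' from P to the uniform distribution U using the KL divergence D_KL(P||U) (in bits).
0.8156 bits

U(i) = 1/4 for all i

D_KL(P||U) = Σ P(x) log₂(P(x) / (1/4))
           = Σ P(x) log₂(P(x)) + log₂(4)
           = log₂(4) - H(P)

H(P) = -Σ P(x) log₂(P(x)):
  -P(1)·log₂(P(1)) = -(0.01)·log₂(0.01) = 0.06644
  -P(2)·log₂(P(2)) = -(0.3092)·log₂(0.3092) = 0.52360
  -P(3)·log₂(P(3)) = -(0.6415)·log₂(0.6415) = 0.41087
  -P(4)·log₂(P(4)) = -(0.0393)·log₂(0.0393) = 0.18350
H(P) = 0.06644 + 0.52360 + 0.41087 + 0.18350 = 1.18441 bits

log₂(4) = 2.00000 bits

D_KL(P||U) = 2.00000 - 1.18441 = 0.81559 ≈ 0.8156 bits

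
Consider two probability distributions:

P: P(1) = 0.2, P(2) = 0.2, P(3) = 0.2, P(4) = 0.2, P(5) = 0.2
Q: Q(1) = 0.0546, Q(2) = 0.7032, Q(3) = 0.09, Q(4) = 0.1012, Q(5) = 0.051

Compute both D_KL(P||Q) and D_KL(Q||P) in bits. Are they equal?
D_KL(P||Q) = 0.8331 bits, D_KL(Q||P) = 0.8696 bits. No, they are not equal.

D_KL(P||Q) = Σ P(x) log₂(P(x)/Q(x))

Computing term by term:
  P(1)·log₂(P(1)/Q(1)) = 0.2·log₂(0.2/0.0546) = 0.37461
  P(2)·log₂(P(2)/Q(2)) = 0.2·log₂(0.2/0.7032) = -0.36279
  P(3)·log₂(P(3)/Q(3)) = 0.2·log₂(0.2/0.09) = 0.23040
  P(4)·log₂(P(4)/Q(4)) = 0.2·log₂(0.2/0.1012) = 0.19656
  P(5)·log₂(P(5)/Q(5)) = 0.2·log₂(0.2/0.051) = 0.39429

D_KL(P||Q) = 0.37461 - 0.36279 + 0.23040 + 0.19656 + 0.39429 = 0.83307 ≈ 0.8331 bits

D_KL(Q||P) = Σ Q(x) log₂(Q(x)/P(x))

Computing term by term:
  Q(1)·log₂(Q(1)/P(1)) = 0.0546·log₂(0.0546/0.2) = -0.10227
  Q(2)·log₂(Q(2)/P(2)) = 0.7032·log₂(0.7032/0.2) = 1.27556
  Q(3)·log₂(Q(3)/P(3)) = 0.09·log₂(0.09/0.2) = -0.10368
  Q(4)·log₂(Q(4)/P(4)) = 0.1012·log₂(0.1012/0.2) = -0.09946
  Q(5)·log₂(Q(5)/P(5)) = 0.051·log₂(0.051/0.2) = -0.10054

D_KL(Q||P) = -0.10227 + 1.27556 - 0.10368 - 0.09946 - 0.10054 = 0.86961 ≈ 0.8696 bits

These are NOT equal (difference: 0.0365 bits). KL divergence is asymmetric: D_KL(P||Q) ≠ D_KL(Q||P) in general.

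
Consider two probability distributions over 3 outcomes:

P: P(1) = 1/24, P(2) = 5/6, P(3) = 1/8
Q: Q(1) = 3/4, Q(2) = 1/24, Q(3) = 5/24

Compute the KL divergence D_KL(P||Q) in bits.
3.3357 bits

D_KL(P||Q) = Σ P(x) log₂(P(x)/Q(x))

Computing term by term:
  P(1)·log₂(P(1)/Q(1)) = (1/24)·log₂((1/24)/(3/4)) = -0.17375
  P(2)·log₂(P(2)/Q(2)) = (5/6)·log₂((5/6)/(1/24)) = 3.60161
  P(3)·log₂(P(3)/Q(3)) = (1/8)·log₂((1/8)/(5/24)) = -0.09212

D_KL(P||Q) = -0.17375 + 3.60161 - 0.09212 = 3.33574 ≈ 3.3357 bits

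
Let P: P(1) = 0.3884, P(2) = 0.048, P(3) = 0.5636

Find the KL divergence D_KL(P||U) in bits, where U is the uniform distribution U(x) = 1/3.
0.3785 bits

U(i) = 1/3 for all i

D_KL(P||U) = Σ P(x) log₂(P(x) / (1/3))
           = Σ P(x) log₂(P(x)) + log₂(3)
           = log₂(3) - H(P)

H(P) = -Σ P(x) log₂(P(x)):
  -P(1)·log₂(P(1)) = -(0.3884)·log₂(0.3884) = 0.52993
  -P(2)·log₂(P(2)) = -(0.048)·log₂(0.048) = 0.21028
  -P(3)·log₂(P(3)) = -(0.5636)·log₂(0.5636) = 0.46624
H(P) = 0.52993 + 0.21028 + 0.46624 = 1.20645 bits

log₂(3) = 1.58496 bits

D_KL(P||U) = 1.58496 - 1.20645 = 0.37851 ≈ 0.3785 bits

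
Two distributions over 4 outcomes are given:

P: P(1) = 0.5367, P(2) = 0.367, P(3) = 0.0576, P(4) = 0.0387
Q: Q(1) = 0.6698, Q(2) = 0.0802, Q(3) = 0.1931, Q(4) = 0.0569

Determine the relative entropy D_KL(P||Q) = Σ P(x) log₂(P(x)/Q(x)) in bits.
0.5117 bits

D_KL(P||Q) = Σ P(x) log₂(P(x)/Q(x))

Computing term by term:
  P(1)·log₂(P(1)/Q(1)) = 0.5367·log₂(0.5367/0.6698) = -0.17154
  P(2)·log₂(P(2)/Q(2)) = 0.367·log₂(0.367/0.0802) = 0.80524
  P(3)·log₂(P(3)/Q(3)) = 0.0576·log₂(0.0576/0.1931) = -0.10052
  P(4)·log₂(P(4)/Q(4)) = 0.0387·log₂(0.0387/0.0569) = -0.02152

D_KL(P||Q) = -0.17154 + 0.80524 - 0.10052 - 0.02152 = 0.51166 ≈ 0.5117 bits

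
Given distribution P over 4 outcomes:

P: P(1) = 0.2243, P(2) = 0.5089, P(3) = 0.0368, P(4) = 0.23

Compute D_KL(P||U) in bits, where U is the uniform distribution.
0.3574 bits

U(i) = 1/4 for all i

D_KL(P||U) = Σ P(x) log₂(P(x) / (1/4))
           = Σ P(x) log₂(P(x)) + log₂(4)
           = log₂(4) - H(P)

H(P) = -Σ P(x) log₂(P(x)):
  -P(1)·log₂(P(1)) = -(0.2243)·log₂(0.2243) = 0.48370
  -P(2)·log₂(P(2)) = -(0.5089)·log₂(0.5089) = 0.49595
  -P(3)·log₂(P(3)) = -(0.0368)·log₂(0.0368) = 0.17532
  -P(4)·log₂(P(4)) = -(0.23)·log₂(0.23) = 0.48767
H(P) = 0.48370 + 0.49595 + 0.17532 + 0.48767 = 1.64264 bits

log₂(4) = 2.00000 bits

D_KL(P||U) = 2.00000 - 1.64264 = 0.35736 ≈ 0.3574 bits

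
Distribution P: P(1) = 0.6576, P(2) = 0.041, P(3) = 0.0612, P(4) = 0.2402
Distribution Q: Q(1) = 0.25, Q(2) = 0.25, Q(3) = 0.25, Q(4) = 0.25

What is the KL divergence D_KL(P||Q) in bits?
0.6725 bits

D_KL(P||Q) = Σ P(x) log₂(P(x)/Q(x))

Computing term by term:
  P(1)·log₂(P(1)/Q(1)) = 0.6576·log₂(0.6576/0.25) = 0.91754
  P(2)·log₂(P(2)/Q(2)) = 0.041·log₂(0.041/0.25) = -0.10694
  P(3)·log₂(P(3)/Q(3)) = 0.0612·log₂(0.0612/0.25) = -0.12426
  P(4)·log₂(P(4)/Q(4)) = 0.2402·log₂(0.2402/0.25) = -0.01386

D_KL(P||Q) = 0.91754 - 0.10694 - 0.12426 - 0.01386 = 0.67248 ≈ 0.6725 bits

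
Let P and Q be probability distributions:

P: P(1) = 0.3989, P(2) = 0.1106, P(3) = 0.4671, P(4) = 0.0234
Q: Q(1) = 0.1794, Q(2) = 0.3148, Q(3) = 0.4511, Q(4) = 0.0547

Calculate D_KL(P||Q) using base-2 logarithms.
0.2878 bits

D_KL(P||Q) = Σ P(x) log₂(P(x)/Q(x))

Computing term by term:
  P(1)·log₂(P(1)/Q(1)) = 0.3989·log₂(0.3989/0.1794) = 0.45987
  P(2)·log₂(P(2)/Q(2)) = 0.1106·log₂(0.1106/0.3148) = -0.16690
  P(3)·log₂(P(3)/Q(3)) = 0.4671·log₂(0.4671/0.4511) = 0.02349
  P(4)·log₂(P(4)/Q(4)) = 0.0234·log₂(0.0234/0.0547) = -0.02867

D_KL(P||Q) = 0.45987 - 0.16690 + 0.02349 - 0.02867 = 0.28779 ≈ 0.2878 bits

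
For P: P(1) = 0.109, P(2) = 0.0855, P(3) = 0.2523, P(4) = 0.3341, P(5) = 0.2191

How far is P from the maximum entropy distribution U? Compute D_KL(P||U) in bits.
0.1604 bits

U(i) = 1/5 for all i

D_KL(P||U) = Σ P(x) log₂(P(x) / (1/5))
           = Σ P(x) log₂(P(x)) + log₂(5)
           = log₂(5) - H(P)

H(P) = -Σ P(x) log₂(P(x)):
  -P(1)·log₂(P(1)) = -(0.109)·log₂(0.109) = 0.34854
  -P(2)·log₂(P(2)) = -(0.0855)·log₂(0.0855) = 0.30335
  -P(3)·log₂(P(3)) = -(0.2523)·log₂(0.2523) = 0.50127
  -P(4)·log₂(P(4)) = -(0.3341)·log₂(0.3341) = 0.52843
  -P(5)·log₂(P(5)) = -(0.2191)·log₂(0.2191) = 0.47990
H(P) = 0.34854 + 0.30335 + 0.50127 + 0.52843 + 0.47990 = 2.16149 bits

log₂(5) = 2.32193 bits

D_KL(P||U) = 2.32193 - 2.16149 = 0.16044 ≈ 0.1604 bits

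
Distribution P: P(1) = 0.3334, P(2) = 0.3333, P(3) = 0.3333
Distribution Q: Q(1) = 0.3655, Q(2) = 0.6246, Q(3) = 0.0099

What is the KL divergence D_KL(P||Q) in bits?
1.3447 bits

D_KL(P||Q) = Σ P(x) log₂(P(x)/Q(x))

Computing term by term:
  P(1)·log₂(P(1)/Q(1)) = 0.3334·log₂(0.3334/0.3655) = -0.04421
  P(2)·log₂(P(2)/Q(2)) = 0.3333·log₂(0.3333/0.6246) = -0.30201
  P(3)·log₂(P(3)/Q(3)) = 0.3333·log₂(0.3333/0.0099) = 1.69091

D_KL(P||Q) = -0.04421 - 0.30201 + 1.69091 = 1.34469 ≈ 1.3447 bits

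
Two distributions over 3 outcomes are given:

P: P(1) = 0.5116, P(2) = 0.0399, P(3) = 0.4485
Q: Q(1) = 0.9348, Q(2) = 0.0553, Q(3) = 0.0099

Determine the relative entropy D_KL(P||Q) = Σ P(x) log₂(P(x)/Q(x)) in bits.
2.0037 bits

D_KL(P||Q) = Σ P(x) log₂(P(x)/Q(x))

Computing term by term:
  P(1)·log₂(P(1)/Q(1)) = 0.5116·log₂(0.5116/0.9348) = -0.44491
  P(2)·log₂(P(2)/Q(2)) = 0.0399·log₂(0.0399/0.0553) = -0.01879
  P(3)·log₂(P(3)/Q(3)) = 0.4485·log₂(0.4485/0.0099) = 2.46744

D_KL(P||Q) = -0.44491 - 0.01879 + 2.46744 = 2.00374 ≈ 2.0037 bits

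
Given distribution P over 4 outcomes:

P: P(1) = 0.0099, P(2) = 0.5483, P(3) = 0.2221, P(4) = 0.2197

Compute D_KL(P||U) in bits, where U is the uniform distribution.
0.4963 bits

U(i) = 1/4 for all i

D_KL(P||U) = Σ P(x) log₂(P(x) / (1/4))
           = Σ P(x) log₂(P(x)) + log₂(4)
           = log₂(4) - H(P)

H(P) = -Σ P(x) log₂(P(x)):
  -P(1)·log₂(P(1)) = -(0.0099)·log₂(0.0099) = 0.06592
  -P(2)·log₂(P(2)) = -(0.5483)·log₂(0.5483) = 0.47536
  -P(3)·log₂(P(3)) = -(0.2221)·log₂(0.2221) = 0.48212
  -P(4)·log₂(P(4)) = -(0.2197)·log₂(0.2197) = 0.48035
H(P) = 0.06592 + 0.47536 + 0.48212 + 0.48035 = 1.50375 bits

log₂(4) = 2.00000 bits

D_KL(P||U) = 2.00000 - 1.50375 = 0.49625 ≈ 0.4963 bits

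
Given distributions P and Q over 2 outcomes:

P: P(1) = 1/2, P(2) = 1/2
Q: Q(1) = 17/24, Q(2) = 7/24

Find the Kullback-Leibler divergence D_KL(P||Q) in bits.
0.1376 bits

D_KL(P||Q) = Σ P(x) log₂(P(x)/Q(x))

Computing term by term:
  P(1)·log₂(P(1)/Q(1)) = (1/2)·log₂((1/2)/(17/24)) = -0.25125
  P(2)·log₂(P(2)/Q(2)) = (1/2)·log₂((1/2)/(7/24)) = 0.38880

D_KL(P||Q) = -0.25125 + 0.38880 = 0.13755 ≈ 0.1376 bits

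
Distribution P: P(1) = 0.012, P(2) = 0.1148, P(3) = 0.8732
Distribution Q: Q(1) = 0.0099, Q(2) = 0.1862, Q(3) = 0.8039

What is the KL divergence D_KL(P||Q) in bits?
0.0274 bits

D_KL(P||Q) = Σ P(x) log₂(P(x)/Q(x))

Computing term by term:
  P(1)·log₂(P(1)/Q(1)) = 0.012·log₂(0.012/0.0099) = 0.00333
  P(2)·log₂(P(2)/Q(2)) = 0.1148·log₂(0.1148/0.1862) = -0.08010
  P(3)·log₂(P(3)/Q(3)) = 0.8732·log₂(0.8732/0.8039) = 0.10417

D_KL(P||Q) = 0.00333 - 0.08010 + 0.10417 = 0.02740 ≈ 0.0274 bits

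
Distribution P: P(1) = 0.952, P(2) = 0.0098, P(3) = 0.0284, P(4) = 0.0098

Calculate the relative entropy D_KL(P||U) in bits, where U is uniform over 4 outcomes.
1.6557 bits

U(i) = 1/4 for all i

D_KL(P||U) = Σ P(x) log₂(P(x) / (1/4))
           = Σ P(x) log₂(P(x)) + log₂(4)
           = log₂(4) - H(P)

H(P) = -Σ P(x) log₂(P(x)):
  -P(1)·log₂(P(1)) = -(0.952)·log₂(0.952) = 0.06756
  -P(2)·log₂(P(2)) = -(0.0098)·log₂(0.0098) = 0.06540
  -P(3)·log₂(P(3)) = -(0.0284)·log₂(0.0284) = 0.14592
  -P(4)·log₂(P(4)) = -(0.0098)·log₂(0.0098) = 0.06540
H(P) = 0.06756 + 0.06540 + 0.14592 + 0.06540 = 0.34428 bits

log₂(4) = 2.00000 bits

D_KL(P||U) = 2.00000 - 0.34428 = 1.65572 ≈ 1.6557 bits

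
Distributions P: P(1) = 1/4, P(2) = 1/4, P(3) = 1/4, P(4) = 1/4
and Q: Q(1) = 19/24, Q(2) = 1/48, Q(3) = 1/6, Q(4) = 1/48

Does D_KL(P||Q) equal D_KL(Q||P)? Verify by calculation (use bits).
D_KL(P||Q) = 1.5230 bits, D_KL(Q||P) = 1.0696 bits. No — D_KL(P||Q) ≠ D_KL(Q||P) for this pair.

D_KL(P||Q) = Σ P(x) log₂(P(x)/Q(x))

Computing term by term:
  P(1)·log₂(P(1)/Q(1)) = (1/4)·log₂((1/4)/(19/24)) = -0.41574
  P(2)·log₂(P(2)/Q(2)) = (1/4)·log₂((1/4)/(1/48)) = 0.89624
  P(3)·log₂(P(3)/Q(3)) = (1/4)·log₂((1/4)/(1/6)) = 0.14624
  P(4)·log₂(P(4)/Q(4)) = (1/4)·log₂((1/4)/(1/48)) = 0.89624

D_KL(P||Q) = -0.41574 + 0.89624 + 0.14624 + 0.89624 = 1.52298 ≈ 1.5230 bits

D_KL(Q||P) = Σ Q(x) log₂(Q(x)/P(x))

Computing term by term:
  Q(1)·log₂(Q(1)/P(1)) = (19/24)·log₂((19/24)/(1/4)) = 1.31651
  Q(2)·log₂(Q(2)/P(2)) = (1/48)·log₂((1/48)/(1/4)) = -0.07469
  Q(3)·log₂(Q(3)/P(3)) = (1/6)·log₂((1/6)/(1/4)) = -0.09749
  Q(4)·log₂(Q(4)/P(4)) = (1/48)·log₂((1/48)/(1/4)) = -0.07469

D_KL(Q||P) = 1.31651 - 0.07469 - 0.09749 - 0.07469 = 1.06964 ≈ 1.0696 bits

These are NOT equal (difference: 0.4534 bits). KL divergence is asymmetric: D_KL(P||Q) ≠ D_KL(Q||P) in general.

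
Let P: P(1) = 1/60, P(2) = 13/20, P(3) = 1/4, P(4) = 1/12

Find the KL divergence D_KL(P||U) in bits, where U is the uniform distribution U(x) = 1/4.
0.6988 bits

U(i) = 1/4 for all i

D_KL(P||U) = Σ P(x) log₂(P(x) / (1/4))
           = Σ P(x) log₂(P(x)) + log₂(4)
           = log₂(4) - H(P)

H(P) = -Σ P(x) log₂(P(x)):
  -P(1)·log₂(P(1)) = -(1/60)·log₂(1/60) = 0.09845
  -P(2)·log₂(P(2)) = -(13/20)·log₂(13/20) = 0.40397
  -P(3)·log₂(P(3)) = -(1/4)·log₂(1/4) = 0.50000
  -P(4)·log₂(P(4)) = -(1/12)·log₂(1/12) = 0.29875
H(P) = 0.09845 + 0.40397 + 0.50000 + 0.29875 = 1.30117 bits

log₂(4) = 2.00000 bits

D_KL(P||U) = 2.00000 - 1.30117 = 0.69883 ≈ 0.6988 bits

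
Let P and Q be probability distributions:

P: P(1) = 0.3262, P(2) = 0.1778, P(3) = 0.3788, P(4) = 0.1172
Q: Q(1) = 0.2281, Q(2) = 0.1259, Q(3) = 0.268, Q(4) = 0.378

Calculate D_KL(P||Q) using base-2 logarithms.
0.2480 bits

D_KL(P||Q) = Σ P(x) log₂(P(x)/Q(x))

Computing term by term:
  P(1)·log₂(P(1)/Q(1)) = 0.3262·log₂(0.3262/0.2281) = 0.16835
  P(2)·log₂(P(2)/Q(2)) = 0.1778·log₂(0.1778/0.1259) = 0.08854
  P(3)·log₂(P(3)/Q(3)) = 0.3788·log₂(0.3788/0.268) = 0.18910
  P(4)·log₂(P(4)/Q(4)) = 0.1172·log₂(0.1172/0.378) = -0.19800

D_KL(P||Q) = 0.16835 + 0.08854 + 0.18910 - 0.19800 = 0.24799 ≈ 0.2480 bits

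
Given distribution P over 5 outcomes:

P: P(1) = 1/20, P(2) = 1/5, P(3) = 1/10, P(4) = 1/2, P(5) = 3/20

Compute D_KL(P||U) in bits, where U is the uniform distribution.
0.3987 bits

U(i) = 1/5 for all i

D_KL(P||U) = Σ P(x) log₂(P(x) / (1/5))
           = Σ P(x) log₂(P(x)) + log₂(5)
           = log₂(5) - H(P)

H(P) = -Σ P(x) log₂(P(x)):
  -P(1)·log₂(P(1)) = -(1/20)·log₂(1/20) = 0.21610
  -P(2)·log₂(P(2)) = -(1/5)·log₂(1/5) = 0.46439
  -P(3)·log₂(P(3)) = -(1/10)·log₂(1/10) = 0.33219
  -P(4)·log₂(P(4)) = -(1/2)·log₂(1/2) = 0.50000
  -P(5)·log₂(P(5)) = -(3/20)·log₂(3/20) = 0.41054
H(P) = 0.21610 + 0.46439 + 0.33219 + 0.50000 + 0.41054 = 1.92322 bits

log₂(5) = 2.32193 bits

D_KL(P||U) = 2.32193 - 1.92322 = 0.39871 ≈ 0.3987 bits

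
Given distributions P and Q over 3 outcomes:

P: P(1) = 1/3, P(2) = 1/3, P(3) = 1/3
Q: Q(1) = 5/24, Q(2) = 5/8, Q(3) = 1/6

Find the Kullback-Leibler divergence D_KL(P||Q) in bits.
0.2571 bits

D_KL(P||Q) = Σ P(x) log₂(P(x)/Q(x))

Computing term by term:
  P(1)·log₂(P(1)/Q(1)) = (1/3)·log₂((1/3)/(5/24)) = 0.22602
  P(2)·log₂(P(2)/Q(2)) = (1/3)·log₂((1/3)/(5/8)) = -0.30230
  P(3)·log₂(P(3)/Q(3)) = (1/3)·log₂((1/3)/(1/6)) = 0.33333

D_KL(P||Q) = 0.22602 - 0.30230 + 0.33333 = 0.25705 ≈ 0.2571 bits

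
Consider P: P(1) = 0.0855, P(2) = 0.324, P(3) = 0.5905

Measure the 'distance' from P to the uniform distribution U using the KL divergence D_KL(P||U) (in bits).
0.3060 bits

U(i) = 1/3 for all i

D_KL(P||U) = Σ P(x) log₂(P(x) / (1/3))
           = Σ P(x) log₂(P(x)) + log₂(3)
           = log₂(3) - H(P)

H(P) = -Σ P(x) log₂(P(x)):
  -P(1)·log₂(P(1)) = -(0.0855)·log₂(0.0855) = 0.30335
  -P(2)·log₂(P(2)) = -(0.324)·log₂(0.324) = 0.52680
  -P(3)·log₂(P(3)) = -(0.5905)·log₂(0.5905) = 0.44877
H(P) = 0.30335 + 0.52680 + 0.44877 = 1.27892 bits

log₂(3) = 1.58496 bits

D_KL(P||U) = 1.58496 - 1.27892 = 0.30604 ≈ 0.3060 bits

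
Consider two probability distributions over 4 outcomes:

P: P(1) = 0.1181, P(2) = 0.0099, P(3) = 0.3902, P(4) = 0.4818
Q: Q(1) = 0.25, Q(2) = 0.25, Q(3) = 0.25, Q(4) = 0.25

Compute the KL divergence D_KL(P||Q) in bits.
0.5328 bits

D_KL(P||Q) = Σ P(x) log₂(P(x)/Q(x))

Computing term by term:
  P(1)·log₂(P(1)/Q(1)) = 0.1181·log₂(0.1181/0.25) = -0.12777
  P(2)·log₂(P(2)/Q(2)) = 0.0099·log₂(0.0099/0.25) = -0.04612
  P(3)·log₂(P(3)/Q(3)) = 0.3902·log₂(0.3902/0.25) = 0.25062
  P(4)·log₂(P(4)/Q(4)) = 0.4818·log₂(0.4818/0.25) = 0.45603

D_KL(P||Q) = -0.12777 - 0.04612 + 0.25062 + 0.45603 = 0.53276 ≈ 0.5328 bits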